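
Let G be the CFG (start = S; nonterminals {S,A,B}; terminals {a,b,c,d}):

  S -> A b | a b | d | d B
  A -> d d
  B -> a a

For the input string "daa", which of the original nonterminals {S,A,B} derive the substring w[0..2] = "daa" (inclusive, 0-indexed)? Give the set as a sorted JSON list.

Convert to CNF:
  S -> A T2 | T0 B | T1 T2 | d
  A -> T0 T0
  B -> T1 T1
  T0 -> d
  T1 -> a
  T2 -> b

CYK table (by increasing span) — only the sub-triangle for w[0..2]:
  [0..0]={S,T0}  "d"  orig:{S}
  [1..1]={T1}  "a"  orig:{}
  [2..2]={T1}  "a"  orig:{}
  [0..1]=∅  "da"
  [1..2]={B}  "aa"
  [0..2]={S}  "daa"

Original NTs in T[0,2] deriving "daa": ["S"]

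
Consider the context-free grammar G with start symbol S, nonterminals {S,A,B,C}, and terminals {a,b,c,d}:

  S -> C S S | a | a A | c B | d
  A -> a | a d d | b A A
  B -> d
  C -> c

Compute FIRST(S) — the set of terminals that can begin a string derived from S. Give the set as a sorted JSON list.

FIRST sets, iterate to fixpoint:
round 1:
  A via A→a: +{a}
  A via A→b A A: +{b}
  B via B→d: +{d}
  C via C→c: +{c}
  S via S→C S S: +{c}
  S via S→a: +{a}
  S via S→d: +{d}
  S: {a,c,d}  A: {a,b}  B: {d}  C: {c}
round 2: (stable)
  S: {a,c,d}  A: {a,b}  B: {d}  C: {c}

FIRST(S) = ["a", "c", "d"]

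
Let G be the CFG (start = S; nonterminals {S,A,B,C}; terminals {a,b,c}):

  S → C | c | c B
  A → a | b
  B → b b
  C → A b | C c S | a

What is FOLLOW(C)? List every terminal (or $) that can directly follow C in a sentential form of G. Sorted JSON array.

Compute FIRST by fixpoint:
iter 1:
  A via A→a: +{a}
  A via A→b: +{b}
  B via B→b b: +{b}
  C via C→A b: +{a,b}
  S via S→C: +{a,b}
  S via S→c: +{c}
  FIRST[S]={a,b,c}  FIRST[A]={a,b}  FIRST[B]={b}  FIRST[C]={a,b}
iter 2: (no change)
  FIRST[S]={a,b,c}  FIRST[A]={a,b}  FIRST[B]={b}  FIRST[C]={a,b}

Compute FOLLOW by fixpoint:
FOLLOW(S) := {$}
iter 1:
  C→A b: FOLLOW(A) ⊇ FIRST(b) = {b}; new: +{b}
  C→C c S: FOLLOW(C) ⊇ FIRST(c) = {c}; new: +{c}
  C→C c S: FOLLOW(S) ⊇ FOLLOW(C) ⊇ {c}; new: +{c}
  S→C: FOLLOW(C) ⊇ FOLLOW(S) ⊇ {$,c}; new: +{$}
  S→c B: FOLLOW(B) ⊇ FOLLOW(S) ⊇ {$,c}; new: +{$,c}
  FOLLOW(S)={$,c}  FOLLOW(A)={b}  FOLLOW(B)={$,c}  FOLLOW(C)={$,c}
iter 2: — fixpoint
  FOLLOW(S)={$,c}  FOLLOW(A)={b}  FOLLOW(B)={$,c}  FOLLOW(C)={$,c}

FOLLOW(C) = ["$", "c"]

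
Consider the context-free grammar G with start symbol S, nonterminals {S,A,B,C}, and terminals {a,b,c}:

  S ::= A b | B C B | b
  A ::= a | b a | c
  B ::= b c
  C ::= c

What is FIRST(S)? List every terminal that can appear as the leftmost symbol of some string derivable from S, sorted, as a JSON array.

FIRST iteration:
round 1:
  A via A→a: +{a}
  A via A→b a: +{b}
  A via A→c: +{c}
  B via B→b c: +{b}
  C via C→c: +{c}
  S via S→A b: +{a,b,c}
  S: {a,b,c}  A: {a,b,c}  B: {b}  C: {c}
round 2: — fixpoint
  S: {a,b,c}  A: {a,b,c}  B: {b}  C: {c}

FIRST(S) = ["a", "b", "c"]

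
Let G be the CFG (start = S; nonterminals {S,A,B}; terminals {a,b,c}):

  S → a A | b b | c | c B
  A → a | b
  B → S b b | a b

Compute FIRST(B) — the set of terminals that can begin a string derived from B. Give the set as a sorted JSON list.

FIRST sets, iterate to fixpoint:
[1]
  A via A→a: +{a}
  A via A→b: +{b}
  B via B→a b: +{a}
  S via S→a A: +{a}
  S via S→b b: +{b}
  S via S→c: +{c}
  FIRST[S]={a,b,c}  FIRST[A]={a,b}  FIRST[B]={a}
[2]
  B via B→S b b: +{b,c}
  FIRST[S]={a,b,c}  FIRST[A]={a,b}  FIRST[B]={a,b,c}
[3] (stable)
  FIRST[S]={a,b,c}  FIRST[A]={a,b}  FIRST[B]={a,b,c}

FIRST(B) = ["a", "b", "c"]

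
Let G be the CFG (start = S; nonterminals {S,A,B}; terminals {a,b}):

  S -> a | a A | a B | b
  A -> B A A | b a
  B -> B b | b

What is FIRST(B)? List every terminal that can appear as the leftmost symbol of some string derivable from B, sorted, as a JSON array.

FIRST sets, iterate to fixpoint:
iter 1:
  A via A→b a: +{b}
  B via B→b: +{b}
  S via S→a: +{a}
  S via S→b: +{b}
  FIRST(S)={a,b}  FIRST(A)={b}  FIRST(B)={b}
iter 2: done
  FIRST(S)={a,b}  FIRST(A)={b}  FIRST(B)={b}

FIRST(B) = ["b"]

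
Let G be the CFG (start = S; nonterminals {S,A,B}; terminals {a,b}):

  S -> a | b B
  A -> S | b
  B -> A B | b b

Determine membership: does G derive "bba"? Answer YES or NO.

Convert to CNF:
  S -> T0 B | a
  A -> T0 B | a | b
  B -> A B | T0 T0
  T0 -> b

CYK table (by increasing span):
  cell(0,0) b: {A,T0}  orig:{A}
  cell(1,1) b: {A,T0}  orig:{A}
  cell(2,2) a: {A,S}
  cell(0,1) bb: {B}
  cell(1,2) ba: ∅
  cell(0,2) bba: ∅

S ∉ T[0,2] ⇒ NO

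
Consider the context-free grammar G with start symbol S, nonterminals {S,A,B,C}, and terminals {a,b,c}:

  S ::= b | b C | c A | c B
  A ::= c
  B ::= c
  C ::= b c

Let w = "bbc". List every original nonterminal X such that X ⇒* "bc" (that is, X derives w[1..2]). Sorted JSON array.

CNF form of G:
  S -> T0 C | T1 A | T1 B | b
  A -> c
  B -> c
  C -> T0 T1
  T0 -> b
  T1 -> c

CYK table (by increasing span) (cells [i..j] with 1 ≤ i ≤ j ≤ 2 only):
  cell(1,1) b: {S,T0}  orig:{S}
  cell(2,2) c: {A,B,T1}  orig:{A,B}
  cell(1,2) bc: {C}

Original NTs in T[1,2] deriving "bc": ["C"]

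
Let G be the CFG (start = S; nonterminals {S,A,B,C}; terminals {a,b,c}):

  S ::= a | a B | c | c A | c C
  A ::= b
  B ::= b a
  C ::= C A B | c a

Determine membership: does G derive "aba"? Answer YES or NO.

Convert to CNF:
  S -> T1 B | T2 A | T2 C | a | c
  A -> b
  B -> T0 T1
  C -> C X3 | T2 T1
  T0 -> b
  T1 -> a
  T2 -> c
  X3 -> A B

CYK fill:
  T[0,0] 'a' = {S,T1}  orig:{S}
  T[1,1] 'b' = {A,T0}  orig:{A}
  T[2,2] 'a' = {S,T1}  orig:{S}
  T[0,1] 'ab' = ∅
  T[1,2] 'ba' = {B}
  T[0,2] 'aba' = {S}

S ∈ T[0,2] ⇒ YES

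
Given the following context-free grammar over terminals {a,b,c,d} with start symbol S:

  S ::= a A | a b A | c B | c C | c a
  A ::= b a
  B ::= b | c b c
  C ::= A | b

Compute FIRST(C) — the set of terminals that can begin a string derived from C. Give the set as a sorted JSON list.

Compute FIRST by fixpoint:
pass 1:
  A via A→b a: +{b}
  B via B→b: +{b}
  B via B→c b c: +{c}
  C via C→A: +{b}
  S via S→a A: +{a}
  S via S→c B: +{c}
  S: {a,c}  A: {b}  B: {b,c}  C: {b}
pass 2: done
  S: {a,c}  A: {b}  B: {b,c}  C: {b}

FIRST(C) = ["b"]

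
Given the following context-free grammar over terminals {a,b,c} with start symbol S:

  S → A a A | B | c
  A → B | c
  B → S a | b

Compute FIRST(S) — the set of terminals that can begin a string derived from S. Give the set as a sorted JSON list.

FIRST iteration:
[1]
  A via A→c: +{c}
  B via B→b: +{b}
  S via S→A a A: +{c}
  S via S→B: +{b}
  S: {b,c}  A: {c}  B: {b}
[2]
  A via A→B: +{b}
  B via B→S a: +{c}
  S: {b,c}  A: {b,c}  B: {b,c}
[3] done
  S: {b,c}  A: {b,c}  B: {b,c}

FIRST(S) = ["b", "c"]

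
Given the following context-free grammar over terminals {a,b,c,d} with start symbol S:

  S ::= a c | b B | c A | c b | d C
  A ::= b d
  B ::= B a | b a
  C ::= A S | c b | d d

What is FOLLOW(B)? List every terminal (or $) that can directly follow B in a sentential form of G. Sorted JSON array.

FIRST sets, iterate to fixpoint:
[1]
  A via A→b d: +{b}
  B via B→b a: +{b}
  C via C→A S: +{b}
  C via C→c b: +{c}
  C via C→d d: +{d}
  S via S→a c: +{a}
  S via S→b B: +{b}
  S via S→c A: +{c}
  S via S→d C: +{d}
  S: {a,b,c,d}  A: {b}  B: {b}  C: {b,c,d}
[2] — fixpoint
  S: {a,b,c,d}  A: {b}  B: {b}  C: {b,c,d}

FOLLOW iteration:
seed FOLLOW(S) with $
pass 1:
  B→B a: FOLLOW(B) ⊇ FIRST(a) = {a}; new: +{a}
  C→A S: FOLLOW(A) ⊇ FIRST(S) = {a,b,c,d}; new: +{a,b,c,d}
  S→b B: FOLLOW(B) ⊇ FOLLOW(S) ⊇ {$}; new: +{$}
  S→c A: FOLLOW(A) ⊇ FOLLOW(S) ⊇ {$}; new: +{$}
  S→d C: FOLLOW(C) ⊇ FOLLOW(S) ⊇ {$}; new: +{$}
  FOLLOW(S)={$}  FOLLOW(A)={$,a,b,c,d}  FOLLOW(B)={$,a}  FOLLOW(C)={$}
pass 2: done
  FOLLOW(S)={$}  FOLLOW(A)={$,a,b,c,d}  FOLLOW(B)={$,a}  FOLLOW(C)={$}

FOLLOW(B) = ["$", "a"]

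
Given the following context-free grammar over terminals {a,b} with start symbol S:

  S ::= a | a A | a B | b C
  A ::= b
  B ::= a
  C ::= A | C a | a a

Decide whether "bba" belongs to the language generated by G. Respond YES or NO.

CNF form of G:
  S -> T0 A | T0 B | T1 C | a
  A -> b
  B -> a
  C -> C T0 | T0 T0 | b
  T0 -> a
  T1 -> b

CYK table (by increasing span):
  T[0,0] 'b' = {A,C,T1}  orig:{A,C}
  T[1,1] 'b' = {A,C,T1}  orig:{A,C}
  T[2,2] 'a' = {B,S,T0}  orig:{B,S}
  T[0,1] 'bb' = {S}
  T[1,2] 'ba' = {C}
  T[0,2] 'bba' = {S}

S ∈ T[0,2] ⇒ YES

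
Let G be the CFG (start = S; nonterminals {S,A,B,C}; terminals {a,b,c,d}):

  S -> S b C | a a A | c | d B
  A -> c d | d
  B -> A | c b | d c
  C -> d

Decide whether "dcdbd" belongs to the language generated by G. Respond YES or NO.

Convert to CNF:
  S -> S X4 | T1 B | T3 X5 | c
  A -> T0 T1 | d
  B -> T0 T1 | T0 T2 | T1 T0 | d
  C -> d
  T0 -> c
  T1 -> d
  T2 -> b
  T3 -> a
  X4 -> T2 C
  X5 -> T3 A

Fill CYK table bottom-up:
  cell(0,0) d: {A,B,C,T1}  orig:{A,B,C}
  cell(1,1) c: {S,T0}  orig:{S}
  cell(2,2) d: {A,B,C,T1}  orig:{A,B,C}
  cell(3,3) b: {T2}  orig:{}
  cell(4,4) d: {A,B,C,T1}  orig:{A,B,C}
  cell(0,1) dc: {B}
  cell(1,2) cd: {A,B}
  cell(2,3) db: ∅
  cell(3,4) bd: {X4}  orig:{}
  cell(0,2) dcd: {S}
  cell(1,3) cdb: ∅
  cell(2,4) dbd: ∅
  cell(0,3) dcdb: ∅
  cell(1,4) cdbd: ∅
  cell(0,4) dcdbd: {S}

S ∈ T[0,4] ⇒ YES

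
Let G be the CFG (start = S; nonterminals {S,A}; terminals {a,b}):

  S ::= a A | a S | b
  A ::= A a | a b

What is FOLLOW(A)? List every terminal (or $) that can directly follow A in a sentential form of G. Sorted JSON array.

FIRST sets, iterate to fixpoint:
[1]
  A via A→a b: +{a}
  S via S→a A: +{a}
  S via S→b: +{b}
  FIRST(S)={a,b}  FIRST(A)={a}
[2] (no change)
  FIRST(S)={a,b}  FIRST(A)={a}

Compute FOLLOW by fixpoint:
initialize: $ ∈ FOLLOW(S)
iter 1:
  A→A a: FOLLOW(A) ⊇ FIRST(a) = {a}; new: +{a}
  S→a A: FOLLOW(A) ⊇ FOLLOW(S) ⊇ {$}; new: +{$}
  S: {$}  A: {$,a}
iter 2: (stable)
  S: {$}  A: {$,a}

FOLLOW(A) = ["$", "a"]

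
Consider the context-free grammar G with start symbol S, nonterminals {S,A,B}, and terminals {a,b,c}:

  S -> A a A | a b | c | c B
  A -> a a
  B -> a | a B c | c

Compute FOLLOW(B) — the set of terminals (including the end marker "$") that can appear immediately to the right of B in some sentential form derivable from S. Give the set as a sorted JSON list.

FIRST sets, iterate to fixpoint:
round 1:
  A via A→a a: +{a}
  B via B→a: +{a}
  B via B→c: +{c}
  S via S→A a A: +{a}
  S via S→c: +{c}
  FIRST[S]={a,c}  FIRST[A]={a}  FIRST[B]={a,c}
round 2: (stable)
  FIRST[S]={a,c}  FIRST[A]={a}  FIRST[B]={a,c}

FOLLOW sets:
FOLLOW(S) := {$}
round 1:
  B→a B c: FOLLOW(B) ⊇ FIRST(c) = {c}; new: +{c}
  S→A a A: FOLLOW(A) ⊇ FIRST(a) = {a}; new: +{a}
  S→A a A: FOLLOW(A) ⊇ FOLLOW(S) ⊇ {$}; new: +{$}
  S→c B: FOLLOW(B) ⊇ FOLLOW(S) ⊇ {$}; new: +{$}
  FOLLOW[S]={$}  FOLLOW[A]={$,a}  FOLLOW[B]={$,c}
round 2: — fixpoint
  FOLLOW[S]={$}  FOLLOW[A]={$,a}  FOLLOW[B]={$,c}

FOLLOW(B) = ["$", "c"]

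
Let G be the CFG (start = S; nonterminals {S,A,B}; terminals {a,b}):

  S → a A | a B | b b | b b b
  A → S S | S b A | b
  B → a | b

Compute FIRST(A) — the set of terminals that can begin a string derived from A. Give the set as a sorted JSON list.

FIRST sets, iterate to fixpoint:
round 1:
  A via A→b: +{b}
  B via B→a: +{a}
  B via B→b: +{b}
  S via S→a A: +{a}
  S via S→b b: +{b}
  S: {a,b}  A: {b}  B: {a,b}
round 2:
  A via A→S S: +{a}
  S: {a,b}  A: {a,b}  B: {a,b}
round 3: done
  S: {a,b}  A: {a,b}  B: {a,b}

FIRST(A) = ["a", "b"]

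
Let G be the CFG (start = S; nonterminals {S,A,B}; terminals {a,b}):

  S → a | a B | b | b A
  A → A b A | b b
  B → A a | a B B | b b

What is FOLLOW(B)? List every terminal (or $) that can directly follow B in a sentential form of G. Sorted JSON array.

FIRST sets, iterate to fixpoint:
pass 1:
  A via A→b b: +{b}
  B via B→A a: +{b}
  B via B→a B B: +{a}
  S via S→a: +{a}
  S via S→b: +{b}
  FIRST(S)={a,b}  FIRST(A)={b}  FIRST(B)={a,b}
pass 2: done
  FIRST(S)={a,b}  FIRST(A)={b}  FIRST(B)={a,b}

Compute FOLLOW by fixpoint:
seed FOLLOW(S) with $
pass 1:
  A→A b A: FOLLOW(A) ⊇ FIRST(b) = {b}; new: +{b}
  B→A a: FOLLOW(A) ⊇ FIRST(a) = {a}; new: +{a}
  B→a B B: FOLLOW(B) ⊇ FIRST(B) = {a,b}; new: +{a,b}
  S→a B: FOLLOW(B) ⊇ FOLLOW(S) ⊇ {$}; new: +{$}
  S→b A: FOLLOW(A) ⊇ FOLLOW(S) ⊇ {$}; new: +{$}
  FOLLOW(S)={$}  FOLLOW(A)={$,a,b}  FOLLOW(B)={$,a,b}
pass 2: (stable)
  FOLLOW(S)={$}  FOLLOW(A)={$,a,b}  FOLLOW(B)={$,a,b}

FOLLOW(B) = ["$", "a", "b"]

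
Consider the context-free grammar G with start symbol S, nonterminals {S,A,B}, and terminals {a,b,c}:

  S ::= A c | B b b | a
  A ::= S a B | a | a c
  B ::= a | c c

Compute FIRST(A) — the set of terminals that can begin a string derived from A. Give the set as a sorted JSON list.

Compute FIRST by fixpoint:
[1]
  A via A→a: +{a}
  B via B→a: +{a}
  B via B→c c: +{c}
  S via S→A c: +{a}
  S via S→B b b: +{c}
  S: {a,c}  A: {a}  B: {a,c}
[2]
  A via A→S a B: +{c}
  S: {a,c}  A: {a,c}  B: {a,c}
[3] — fixpoint
  S: {a,c}  A: {a,c}  B: {a,c}

FIRST(A) = ["a", "c"]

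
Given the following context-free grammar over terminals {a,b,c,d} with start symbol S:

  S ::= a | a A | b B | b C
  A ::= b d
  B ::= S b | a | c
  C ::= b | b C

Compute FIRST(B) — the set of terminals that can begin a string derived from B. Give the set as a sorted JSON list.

Compute FIRST by fixpoint:
round 1:
  A via A→b d: +{b}
  B via B→a: +{a}
  B via B→c: +{c}
  C via C→b: +{b}
  S via S→a: +{a}
  S via S→b B: +{b}
  S: {a,b}  A: {b}  B: {a,c}  C: {b}
round 2:
  B via B→S b: +{b}
  S: {a,b}  A: {b}  B: {a,b,c}  C: {b}
round 3: — fixpoint
  S: {a,b}  A: {b}  B: {a,b,c}  C: {b}

FIRST(B) = ["a", "b", "c"]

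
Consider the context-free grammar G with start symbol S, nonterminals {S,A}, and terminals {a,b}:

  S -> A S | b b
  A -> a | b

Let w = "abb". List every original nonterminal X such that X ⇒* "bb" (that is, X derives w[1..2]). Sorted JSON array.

CNF form of G:
  S -> A S | T0 T0
  A -> a | b
  T0 -> b

CYK fill — only the sub-triangle for w[1..2]:
  [1..1]={A,T0}  "b"  orig:{A}
  [2..2]={A,T0}  "b"  orig:{A}
  [1..2]={S}  "bb"

Original NTs in T[1,2] deriving "bb": ["S"]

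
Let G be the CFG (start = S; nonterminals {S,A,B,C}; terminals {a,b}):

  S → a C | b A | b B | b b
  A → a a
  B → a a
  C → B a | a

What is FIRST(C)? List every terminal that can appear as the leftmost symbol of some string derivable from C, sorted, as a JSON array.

FIRST sets, iterate to fixpoint:
pass 1:
  A via A→a a: +{a}
  B via B→a a: +{a}
  C via C→B a: +{a}
  S via S→a C: +{a}
  S via S→b A: +{b}
  FIRST(S)={a,b}  FIRST(A)={a}  FIRST(B)={a}  FIRST(C)={a}
pass 2: — fixpoint
  FIRST(S)={a,b}  FIRST(A)={a}  FIRST(B)={a}  FIRST(C)={a}

FIRST(C) = ["a"]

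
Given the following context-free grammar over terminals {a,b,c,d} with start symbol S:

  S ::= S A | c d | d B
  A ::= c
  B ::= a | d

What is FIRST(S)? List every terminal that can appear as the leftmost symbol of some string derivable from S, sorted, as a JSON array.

FIRST iteration:
pass 1:
  A via A→c: +{c}
  B via B→a: +{a}
  B via B→d: +{d}
  S via S→c d: +{c}
  S via S→d B: +{d}
  S: {c,d}  A: {c}  B: {a,d}
pass 2: — fixpoint
  S: {c,d}  A: {c}  B: {a,d}

FIRST(S) = ["c", "d"]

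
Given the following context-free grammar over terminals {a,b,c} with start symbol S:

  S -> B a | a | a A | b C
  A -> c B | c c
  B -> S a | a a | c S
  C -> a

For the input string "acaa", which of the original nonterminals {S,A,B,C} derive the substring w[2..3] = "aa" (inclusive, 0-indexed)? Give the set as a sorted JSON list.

Convert to CNF:
  S -> B T1 | T1 A | T2 C | a
  A -> T0 B | T0 T0
  B -> S T1 | T0 S | T1 T1
  C -> a
  T0 -> c
  T1 -> a
  T2 -> b

Fill CYK table bottom-up (cells [i..j] with 2 ≤ i ≤ j ≤ 3 only):
  [2..2]={C,S,T1}  "a"  orig:{C,S}
  [3..3]={C,S,T1}  "a"  orig:{C,S}
  [2..3]={B}  "aa"

Original NTs in T[2,3] deriving "aa": ["B"]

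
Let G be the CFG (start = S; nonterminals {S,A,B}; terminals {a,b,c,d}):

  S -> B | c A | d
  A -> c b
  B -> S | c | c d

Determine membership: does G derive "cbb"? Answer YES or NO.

Convert to CNF:
  S -> T0 A | T0 T2 | c | d
  A -> T0 T1
  B -> T0 A | T0 T2 | c | d
  T0 -> c
  T1 -> b
  T2 -> d

CYK table (by increasing span):
  [0..0]={B,S,T0}  "c"  orig:{B,S}
  [1..1]={T1}  "b"  orig:{}
  [2..2]={T1}  "b"  orig:{}
  [0..1]={A}  "cb"
  [1..2]=∅  "bb"
  [0..2]=∅  "cbb"

S ∉ T[0,2] ⇒ NO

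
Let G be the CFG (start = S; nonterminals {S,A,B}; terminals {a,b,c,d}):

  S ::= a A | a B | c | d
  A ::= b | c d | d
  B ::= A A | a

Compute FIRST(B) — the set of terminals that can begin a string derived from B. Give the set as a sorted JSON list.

FIRST sets, iterate to fixpoint:
[1]
  A via A→b: +{b}
  A via A→c d: +{c}
  A via A→d: +{d}
  B via B→A A: +{b,c,d}
  B via B→a: +{a}
  S via S→a A: +{a}
  S via S→c: +{c}
  S via S→d: +{d}
  S: {a,c,d}  A: {b,c,d}  B: {a,b,c,d}
[2] done
  S: {a,c,d}  A: {b,c,d}  B: {a,b,c,d}

FIRST(B) = ["a", "b", "c", "d"]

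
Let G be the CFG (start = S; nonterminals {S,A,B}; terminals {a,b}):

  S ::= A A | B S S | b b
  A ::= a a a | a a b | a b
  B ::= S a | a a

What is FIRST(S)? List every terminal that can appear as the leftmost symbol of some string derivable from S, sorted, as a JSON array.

Compute FIRST by fixpoint:
[1]
  A via A→a a a: +{a}
  B via B→a a: +{a}
  S via S→A A: +{a}
  S via S→b b: +{b}
  S: {a,b}  A: {a}  B: {a}
[2]
  B via B→S a: +{b}
  S: {a,b}  A: {a}  B: {a,b}
[3] done
  S: {a,b}  A: {a}  B: {a,b}

FIRST(S) = ["a", "b"]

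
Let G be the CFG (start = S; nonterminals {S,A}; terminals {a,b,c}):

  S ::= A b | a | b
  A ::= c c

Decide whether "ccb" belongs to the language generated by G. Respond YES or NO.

Convert to CNF:
  S -> A T1 | a | b
  A -> T0 T0
  T0 -> c
  T1 -> b

CYK fill:
  [0..0]={T0}  "c"  orig:{}
  [1..1]={T0}  "c"  orig:{}
  [2..2]={S,T1}  "b"  orig:{S}
  [0..1]={A}  "cc"
  [1..2]=∅  "cb"
  [0..2]={S}  "ccb"

S ∈ T[0,2] ⇒ YES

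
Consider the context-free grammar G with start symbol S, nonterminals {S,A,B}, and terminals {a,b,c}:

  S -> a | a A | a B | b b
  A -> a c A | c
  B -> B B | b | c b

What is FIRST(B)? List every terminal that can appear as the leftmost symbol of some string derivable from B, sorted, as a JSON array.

FIRST sets, iterate to fixpoint:
[1]
  A via A→a c A: +{a}
  A via A→c: +{c}
  B via B→b: +{b}
  B via B→c b: +{c}
  S via S→a: +{a}
  S via S→b b: +{b}
  FIRST(S)={a,b}  FIRST(A)={a,c}  FIRST(B)={b,c}
[2] (no change)
  FIRST(S)={a,b}  FIRST(A)={a,c}  FIRST(B)={b,c}

FIRST(B) = ["b", "c"]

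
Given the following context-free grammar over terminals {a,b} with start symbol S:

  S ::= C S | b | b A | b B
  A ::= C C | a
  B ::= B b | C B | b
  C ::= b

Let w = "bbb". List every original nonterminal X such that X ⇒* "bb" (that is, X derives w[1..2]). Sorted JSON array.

CNF form of G:
  S -> C S | T0 A | T0 B | b
  A -> C C | a
  B -> B T0 | C B | b
  C -> b
  T0 -> b

Fill CYK table bottom-up, restricted to cells inside w[1..2]:
  [1..1]={B,C,S,T0}  "b"  orig:{B,C,S}
  [2..2]={B,C,S,T0}  "b"  orig:{B,C,S}
  [1..2]={A,B,S}  "bb"

Original NTs in T[1,2] deriving "bb": ["A", "B", "S"]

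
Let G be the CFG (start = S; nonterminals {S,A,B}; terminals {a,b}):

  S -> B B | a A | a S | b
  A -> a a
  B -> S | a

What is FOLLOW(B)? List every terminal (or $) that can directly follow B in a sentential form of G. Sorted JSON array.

FIRST iteration:
pass 1:
  A via A→a a: +{a}
  B via B→a: +{a}
  S via S→B B: +{a}
  S via S→b: +{b}
  FIRST[S]={a,b}  FIRST[A]={a}  FIRST[B]={a}
pass 2:
  B via B→S: +{b}
  FIRST[S]={a,b}  FIRST[A]={a}  FIRST[B]={a,b}
pass 3: — fixpoint
  FIRST[S]={a,b}  FIRST[A]={a}  FIRST[B]={a,b}

FOLLOW sets:
seed FOLLOW(S) with $
[1]
  S→B B: FOLLOW(B) ⊇ FIRST(B) = {a,b}; new: +{a,b}
  S→B B: FOLLOW(B) ⊇ FOLLOW(S) ⊇ {$}; new: +{$}
  S→a A: FOLLOW(A) ⊇ FOLLOW(S) ⊇ {$}; new: +{$}
  FOLLOW[S]={$}  FOLLOW[A]={$}  FOLLOW[B]={$,a,b}
[2]
  B→S: FOLLOW(S) ⊇ FOLLOW(B) ⊇ {$,a,b}; new: +{a,b}
  S→a A: FOLLOW(A) ⊇ FOLLOW(S) ⊇ {$,a,b}; new: +{a,b}
  FOLLOW[S]={$,a,b}  FOLLOW[A]={$,a,b}  FOLLOW[B]={$,a,b}
[3] — fixpoint
  FOLLOW[S]={$,a,b}  FOLLOW[A]={$,a,b}  FOLLOW[B]={$,a,b}

FOLLOW(B) = ["$", "a", "b"]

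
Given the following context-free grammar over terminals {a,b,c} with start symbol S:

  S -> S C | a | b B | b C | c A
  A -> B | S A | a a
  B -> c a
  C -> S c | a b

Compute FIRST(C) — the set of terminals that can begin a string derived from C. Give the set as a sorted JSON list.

FIRST iteration:
pass 1:
  A via A→a a: +{a}
  B via B→c a: +{c}
  C via C→a b: +{a}
  S via S→a: +{a}
  S via S→b B: +{b}
  S via S→c A: +{c}
  S: {a,b,c}  A: {a}  B: {c}  C: {a}
pass 2:
  A via A→B: +{c}
  A via A→S A: +{b}
  C via C→S c: +{b,c}
  S: {a,b,c}  A: {a,b,c}  B: {c}  C: {a,b,c}
pass 3: done
  S: {a,b,c}  A: {a,b,c}  B: {c}  C: {a,b,c}

FIRST(C) = ["a", "b", "c"]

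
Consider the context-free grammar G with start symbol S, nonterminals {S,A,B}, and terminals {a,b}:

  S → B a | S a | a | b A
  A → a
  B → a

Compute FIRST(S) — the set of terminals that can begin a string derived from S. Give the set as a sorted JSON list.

FIRST iteration:
iter 1:
  A via A→a: +{a}
  B via B→a: +{a}
  S via S→B a: +{a}
  S via S→b A: +{b}
  S: {a,b}  A: {a}  B: {a}
iter 2: (no change)
  S: {a,b}  A: {a}  B: {a}

FIRST(S) = ["a", "b"]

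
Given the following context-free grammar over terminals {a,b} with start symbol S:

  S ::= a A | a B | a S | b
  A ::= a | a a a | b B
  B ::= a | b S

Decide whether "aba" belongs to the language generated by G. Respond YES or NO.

CNF form of G:
  S -> T0 A | T0 B | T0 S | b
  A -> T0 X2 | T1 B | a
  B -> T1 S | a
  T0 -> a
  T1 -> b
  X2 -> T0 T0

CYK fill:
  T[0,0] 'a' = {A,B,T0}  orig:{A,B}
  T[1,1] 'b' = {S,T1}  orig:{S}
  T[2,2] 'a' = {A,B,T0}  orig:{A,B}
  T[0,1] 'ab' = {S}
  T[1,2] 'ba' = {A}
  T[0,2] 'aba' = {S}

S ∈ T[0,2] ⇒ YES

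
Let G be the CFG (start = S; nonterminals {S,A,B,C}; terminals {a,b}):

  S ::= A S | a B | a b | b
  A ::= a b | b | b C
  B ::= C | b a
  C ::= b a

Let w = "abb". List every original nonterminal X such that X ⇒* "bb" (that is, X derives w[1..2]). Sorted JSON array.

Convert to CNF:
  S -> A S | T0 B | T0 T1 | b
  A -> T0 T1 | T1 C | b
  B -> T1 T0
  C -> T1 T0
  T0 -> a
  T1 -> b

CYK fill (cells [i..j] with 1 ≤ i ≤ j ≤ 2 only):
  [1..1]={A,S,T1}  "b"  orig:{A,S}
  [2..2]={A,S,T1}  "b"  orig:{A,S}
  [1..2]={S}  "bb"

Original NTs in T[1,2] deriving "bb": ["S"]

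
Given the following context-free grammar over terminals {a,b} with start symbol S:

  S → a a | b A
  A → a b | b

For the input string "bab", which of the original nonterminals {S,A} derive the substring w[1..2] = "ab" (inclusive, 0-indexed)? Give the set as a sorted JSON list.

CNF form of G:
  S -> T0 T0 | T1 A
  A -> T0 T1 | b
  T0 -> a
  T1 -> b

Fill CYK table bottom-up — only the sub-triangle for w[1..2]:
  T[1,1] 'a' = {T0}  orig:{}
  T[2,2] 'b' = {A,T1}  orig:{A}
  T[1,2] 'ab' = {A}

Original NTs in T[1,2] deriving "ab": ["A"]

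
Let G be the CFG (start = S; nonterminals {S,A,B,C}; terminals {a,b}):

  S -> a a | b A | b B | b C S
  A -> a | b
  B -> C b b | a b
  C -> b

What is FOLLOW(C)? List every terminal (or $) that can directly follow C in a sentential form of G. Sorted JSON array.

FIRST sets, iterate to fixpoint:
[1]
  A via A→a: +{a}
  A via A→b: +{b}
  B via B→a b: +{a}
  C via C→b: +{b}
  S via S→a a: +{a}
  S via S→b A: +{b}
  FIRST(S)={a,b}  FIRST(A)={a,b}  FIRST(B)={a}  FIRST(C)={b}
[2]
  B via B→C b b: +{b}
  FIRST(S)={a,b}  FIRST(A)={a,b}  FIRST(B)={a,b}  FIRST(C)={b}
[3] done
  FIRST(S)={a,b}  FIRST(A)={a,b}  FIRST(B)={a,b}  FIRST(C)={b}

Compute FOLLOW by fixpoint:
seed FOLLOW(S) with $
iter 1:
  B→C b b: FOLLOW(C) ⊇ FIRST(b) = {b}; new: +{b}
  S→b A: FOLLOW(A) ⊇ FOLLOW(S) ⊇ {$}; new: +{$}
  S→b B: FOLLOW(B) ⊇ FOLLOW(S) ⊇ {$}; new: +{$}
  S→b C S: FOLLOW(C) ⊇ FIRST(S) = {a,b}; new: +{a}
  FOLLOW(S)={$}  FOLLOW(A)={$}  FOLLOW(B)={$}  FOLLOW(C)={a,b}
iter 2: done
  FOLLOW(S)={$}  FOLLOW(A)={$}  FOLLOW(B)={$}  FOLLOW(C)={a,b}

FOLLOW(C) = ["a", "b"]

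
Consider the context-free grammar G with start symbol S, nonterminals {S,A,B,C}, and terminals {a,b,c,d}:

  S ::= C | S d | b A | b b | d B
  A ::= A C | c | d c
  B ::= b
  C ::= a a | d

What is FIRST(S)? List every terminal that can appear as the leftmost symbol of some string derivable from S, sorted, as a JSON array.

FIRST iteration:
round 1:
  A via A→c: +{c}
  A via A→d c: +{d}
  B via B→b: +{b}
  C via C→a a: +{a}
  C via C→d: +{d}
  S via S→C: +{a,d}
  S via S→b A: +{b}
  S: {a,b,d}  A: {c,d}  B: {b}  C: {a,d}
round 2: (stable)
  S: {a,b,d}  A: {c,d}  B: {b}  C: {a,d}

FIRST(S) = ["a", "b", "d"]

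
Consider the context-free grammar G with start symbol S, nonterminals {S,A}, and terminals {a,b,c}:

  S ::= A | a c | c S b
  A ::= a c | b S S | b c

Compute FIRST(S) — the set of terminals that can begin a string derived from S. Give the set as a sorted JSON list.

FIRST sets, iterate to fixpoint:
[1]
  A via A→a c: +{a}
  A via A→b S S: +{b}
  S via S→A: +{a,b}
  S via S→c S b: +{c}
  FIRST(S)={a,b,c}  FIRST(A)={a,b}
[2] — fixpoint
  FIRST(S)={a,b,c}  FIRST(A)={a,b}

FIRST(S) = ["a", "b", "c"]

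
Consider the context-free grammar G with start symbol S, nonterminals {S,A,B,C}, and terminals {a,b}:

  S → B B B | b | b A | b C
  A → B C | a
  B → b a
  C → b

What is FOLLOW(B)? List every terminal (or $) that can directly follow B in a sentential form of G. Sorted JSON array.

FIRST iteration:
round 1:
  A via A→a: +{a}
  B via B→b a: +{b}
  C via C→b: +{b}
  S via S→B B B: +{b}
  S: {b}  A: {a}  B: {b}  C: {b}
round 2:
  A via A→B C: +{b}
  S: {b}  A: {a,b}  B: {b}  C: {b}
round 3: (no change)
  S: {b}  A: {a,b}  B: {b}  C: {b}

FOLLOW sets:
seed FOLLOW(S) with $
[1]
  A→B C: FOLLOW(B) ⊇ FIRST(C) = {b}; new: +{b}
  S→B B B: FOLLOW(B) ⊇ FOLLOW(S) ⊇ {$}; new: +{$}
  S→b A: FOLLOW(A) ⊇ FOLLOW(S) ⊇ {$}; new: +{$}
  S→b C: FOLLOW(C) ⊇ FOLLOW(S) ⊇ {$}; new: +{$}
  FOLLOW(S)={$}  FOLLOW(A)={$}  FOLLOW(B)={$,b}  FOLLOW(C)={$}
[2] done
  FOLLOW(S)={$}  FOLLOW(A)={$}  FOLLOW(B)={$,b}  FOLLOW(C)={$}

FOLLOW(B) = ["$", "b"]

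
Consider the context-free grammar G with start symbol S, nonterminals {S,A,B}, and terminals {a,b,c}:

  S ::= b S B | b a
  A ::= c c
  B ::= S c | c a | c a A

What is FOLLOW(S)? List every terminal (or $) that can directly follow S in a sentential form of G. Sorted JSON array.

Compute FIRST by fixpoint:
round 1:
  A via A→c c: +{c}
  B via B→c a: +{c}
  S via S→b S B: +{b}
  FIRST[S]={b}  FIRST[A]={c}  FIRST[B]={c}
round 2:
  B via B→S c: +{b}
  FIRST[S]={b}  FIRST[A]={c}  FIRST[B]={b,c}
round 3: done
  FIRST[S]={b}  FIRST[A]={c}  FIRST[B]={b,c}

Compute FOLLOW by fixpoint:
initialize: $ ∈ FOLLOW(S)
round 1:
  B→S c: FOLLOW(S) ⊇ FIRST(c) = {c}; new: +{c}
  S→b S B: FOLLOW(S) ⊇ FIRST(B) = {b,c}; new: +{b}
  S→b S B: FOLLOW(B) ⊇ FOLLOW(S) ⊇ {$,b,c}; new: +{$,b,c}
  FOLLOW(S)={$,b,c}  FOLLOW(A)={}  FOLLOW(B)={$,b,c}
round 2:
  B→c a A: FOLLOW(A) ⊇ FOLLOW(B) ⊇ {$,b,c}; new: +{$,b,c}
  FOLLOW(S)={$,b,c}  FOLLOW(A)={$,b,c}  FOLLOW(B)={$,b,c}
round 3: (stable)
  FOLLOW(S)={$,b,c}  FOLLOW(A)={$,b,c}  FOLLOW(B)={$,b,c}

FOLLOW(S) = ["$", "b", "c"]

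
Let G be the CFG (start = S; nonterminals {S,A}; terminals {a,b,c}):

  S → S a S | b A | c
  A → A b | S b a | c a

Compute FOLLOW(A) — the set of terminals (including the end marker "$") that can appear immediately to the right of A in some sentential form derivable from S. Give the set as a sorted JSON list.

FIRST iteration:
[1]
  A via A→c a: +{c}
  S via S→b A: +{b}
  S via S→c: +{c}
  FIRST[S]={b,c}  FIRST[A]={c}
[2]
  A via A→S b a: +{b}
  FIRST[S]={b,c}  FIRST[A]={b,c}
[3] (no change)
  FIRST[S]={b,c}  FIRST[A]={b,c}

Compute FOLLOW by fixpoint:
FOLLOW(S) := {$}
round 1:
  A→A b: FOLLOW(A) ⊇ FIRST(b) = {b}; new: +{b}
  A→S b a: FOLLOW(S) ⊇ FIRST(b) = {b}; new: +{b}
  S→S a S: FOLLOW(S) ⊇ FIRST(a) = {a}; new: +{a}
  S→b A: FOLLOW(A) ⊇ FOLLOW(S) ⊇ {$,a,b}; new: +{$,a}
  FOLLOW[S]={$,a,b}  FOLLOW[A]={$,a,b}
round 2: (no change)
  FOLLOW[S]={$,a,b}  FOLLOW[A]={$,a,b}

FOLLOW(A) = ["$", "a", "b"]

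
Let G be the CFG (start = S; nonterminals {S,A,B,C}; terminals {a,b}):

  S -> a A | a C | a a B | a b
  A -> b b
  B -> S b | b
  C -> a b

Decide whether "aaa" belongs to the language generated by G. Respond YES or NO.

Convert to CNF:
  S -> T1 A | T1 C | T1 T0 | T1 X2
  A -> T0 T0
  B -> S T0 | b
  C -> T1 T0
  T0 -> b
  T1 -> a
  X2 -> T1 B

CYK table (by increasing span):
  T[0,0] 'a' = {T1}  orig:{}
  T[1,1] 'a' = {T1}  orig:{}
  T[2,2] 'a' = {T1}  orig:{}
  T[0,1] 'aa' = ∅
  T[1,2] 'aa' = ∅
  T[0,2] 'aaa' = ∅

S ∉ T[0,2] ⇒ NO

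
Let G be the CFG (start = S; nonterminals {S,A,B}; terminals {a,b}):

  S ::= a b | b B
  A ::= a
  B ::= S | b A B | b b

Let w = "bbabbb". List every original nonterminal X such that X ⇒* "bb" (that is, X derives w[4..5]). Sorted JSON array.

Convert to CNF:
  S -> T0 T1 | T1 B
  A -> a
  B -> T0 T1 | T1 B | T1 T1 | T1 X2
  T0 -> a
  T1 -> b
  X2 -> A B

Fill CYK table bottom-up, restricted to cells inside w[4..5]:
  T[4,4] 'b' = {T1}  orig:{}
  T[5,5] 'b' = {T1}  orig:{}
  T[4,5] 'bb' = {B}

Original NTs in T[4,5] deriving "bb": ["B"]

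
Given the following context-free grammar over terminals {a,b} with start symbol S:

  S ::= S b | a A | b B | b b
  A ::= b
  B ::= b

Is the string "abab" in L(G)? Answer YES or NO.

CNF form of G:
  S -> S T0 | T0 B | T0 T0 | T1 A
  A -> b
  B -> b
  T0 -> b
  T1 -> a

Fill CYK table bottom-up:
  cell(0,0) a: {T1}  orig:{}
  cell(1,1) b: {A,B,T0}  orig:{A,B}
  cell(2,2) a: {T1}  orig:{}
  cell(3,3) b: {A,B,T0}  orig:{A,B}
  cell(0,1) ab: {S}
  cell(1,2) ba: ∅
  cell(2,3) ab: {S}
  cell(0,2) aba: ∅
  cell(1,3) bab: ∅
  cell(0,3) abab: ∅

S ∉ T[0,3] ⇒ NO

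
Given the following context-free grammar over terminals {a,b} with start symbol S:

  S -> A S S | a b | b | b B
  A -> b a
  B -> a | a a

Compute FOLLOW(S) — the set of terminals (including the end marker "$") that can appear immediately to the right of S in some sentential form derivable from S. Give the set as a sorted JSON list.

FIRST iteration:
round 1:
  A via A→b a: +{b}
  B via B→a: +{a}
  S via S→A S S: +{b}
  S via S→a b: +{a}
  FIRST(S)={a,b}  FIRST(A)={b}  FIRST(B)={a}
round 2: — fixpoint
  FIRST(S)={a,b}  FIRST(A)={b}  FIRST(B)={a}

FOLLOW sets:
FOLLOW(S) := {$}
[1]
  S→A S S: FOLLOW(A) ⊇ FIRST(S) = {a,b}; new: +{a,b}
  S→A S S: FOLLOW(S) ⊇ FIRST(S) = {a,b}; new: +{a,b}
  S→b B: FOLLOW(B) ⊇ FOLLOW(S) ⊇ {$,a,b}; new: +{$,a,b}
  S: {$,a,b}  A: {a,b}  B: {$,a,b}
[2] — fixpoint
  S: {$,a,b}  A: {a,b}  B: {$,a,b}

FOLLOW(S) = ["$", "a", "b"]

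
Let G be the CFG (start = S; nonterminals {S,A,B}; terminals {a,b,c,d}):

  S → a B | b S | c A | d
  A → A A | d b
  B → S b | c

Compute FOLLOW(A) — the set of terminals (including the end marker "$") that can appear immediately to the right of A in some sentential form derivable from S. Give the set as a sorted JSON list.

Compute FIRST by fixpoint:
pass 1:
  A via A→d b: +{d}
  B via B→c: +{c}
  S via S→a B: +{a}
  S via S→b S: +{b}
  S via S→c A: +{c}
  S via S→d: +{d}
  S: {a,b,c,d}  A: {d}  B: {c}
pass 2:
  B via B→S b: +{a,b,d}
  S: {a,b,c,d}  A: {d}  B: {a,b,c,d}
pass 3: (stable)
  S: {a,b,c,d}  A: {d}  B: {a,b,c,d}

FOLLOW iteration:
initialize: $ ∈ FOLLOW(S)
round 1:
  A→A A: FOLLOW(A) ⊇ FIRST(A) = {d}; new: +{d}
  B→S b: FOLLOW(S) ⊇ FIRST(b) = {b}; new: +{b}
  S→a B: FOLLOW(B) ⊇ FOLLOW(S) ⊇ {$,b}; new: +{$,b}
  S→c A: FOLLOW(A) ⊇ FOLLOW(S) ⊇ {$,b}; new: +{$,b}
  S: {$,b}  A: {$,b,d}  B: {$,b}
round 2: (stable)
  S: {$,b}  A: {$,b,d}  B: {$,b}

FOLLOW(A) = ["$", "b", "d"]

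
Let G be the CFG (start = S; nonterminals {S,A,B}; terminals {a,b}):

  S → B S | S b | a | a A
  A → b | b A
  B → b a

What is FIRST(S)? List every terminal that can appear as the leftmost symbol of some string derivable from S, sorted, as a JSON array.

FIRST sets, iterate to fixpoint:
pass 1:
  A via A→b: +{b}
  B via B→b a: +{b}
  S via S→B S: +{b}
  S via S→a: +{a}
  S: {a,b}  A: {b}  B: {b}
pass 2: (stable)
  S: {a,b}  A: {b}  B: {b}

FIRST(S) = ["a", "b"]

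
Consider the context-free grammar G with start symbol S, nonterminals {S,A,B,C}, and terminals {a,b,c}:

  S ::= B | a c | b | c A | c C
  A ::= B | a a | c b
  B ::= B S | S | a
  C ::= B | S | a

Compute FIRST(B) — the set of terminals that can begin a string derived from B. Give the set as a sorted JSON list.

FIRST iteration:
pass 1:
  A via A→a a: +{a}
  A via A→c b: +{c}
  B via B→a: +{a}
  C via C→B: +{a}
  S via S→B: +{a}
  S via S→b: +{b}
  S via S→c A: +{c}
  S: {a,b,c}  A: {a,c}  B: {a}  C: {a}
pass 2:
  B via B→S: +{b,c}
  C via C→B: +{b,c}
  S: {a,b,c}  A: {a,c}  B: {a,b,c}  C: {a,b,c}
pass 3:
  A via A→B: +{b}
  S: {a,b,c}  A: {a,b,c}  B: {a,b,c}  C: {a,b,c}
pass 4: (no change)
  S: {a,b,c}  A: {a,b,c}  B: {a,b,c}  C: {a,b,c}

FIRST(B) = ["a", "b", "c"]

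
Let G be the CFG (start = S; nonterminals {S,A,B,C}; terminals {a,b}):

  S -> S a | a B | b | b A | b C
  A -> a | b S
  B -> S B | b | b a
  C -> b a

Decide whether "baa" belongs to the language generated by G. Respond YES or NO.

Convert to CNF:
  S -> S T1 | T0 A | T0 C | T1 B | b
  A -> T0 S | a
  B -> S B | T0 T1 | b
  C -> T0 T1
  T0 -> b
  T1 -> a

CYK table (by increasing span):
  [0..0]={B,S,T0}  "b"  orig:{B,S}
  [1..1]={A,T1}  "a"  orig:{A}
  [2..2]={A,T1}  "a"  orig:{A}
  [0..1]={B,C,S}  "ba"
  [1..2]=∅  "aa"
  [0..2]={S}  "baa"

S ∈ T[0,2] ⇒ YES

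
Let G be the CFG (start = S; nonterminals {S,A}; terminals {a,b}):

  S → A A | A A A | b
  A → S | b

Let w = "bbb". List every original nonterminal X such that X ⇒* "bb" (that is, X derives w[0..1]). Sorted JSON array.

CNF form of G:
  S -> A A | A X1 | b
  A -> A A | A X0 | b
  X0 -> A A
  X1 -> A A

CYK table (by increasing span), restricted to cells inside w[0..1]:
  cell(0,0) b: {A,S}
  cell(1,1) b: {A,S}
  cell(0,1) bb: {A,S,X0,X1}  orig:{A,S}

Original NTs in T[0,1] deriving "bb": ["A", "S"]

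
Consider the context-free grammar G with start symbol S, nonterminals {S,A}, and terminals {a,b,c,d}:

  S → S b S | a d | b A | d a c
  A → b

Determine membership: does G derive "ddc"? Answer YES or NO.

CNF form of G:
  S -> S X4 | T0 A | T1 T2 | T2 X5
  A -> b
  T0 -> b
  T1 -> a
  T2 -> d
  T3 -> c
  X4 -> T0 S
  X5 -> T1 T3

Fill CYK table bottom-up:
  T[0,0] 'd' = {T2}  orig:{}
  T[1,1] 'd' = {T2}  orig:{}
  T[2,2] 'c' = {T3}  orig:{}
  T[0,1] 'dd' = ∅
  T[1,2] 'dc' = ∅
  T[0,2] 'ddc' = ∅

S ∉ T[0,2] ⇒ NO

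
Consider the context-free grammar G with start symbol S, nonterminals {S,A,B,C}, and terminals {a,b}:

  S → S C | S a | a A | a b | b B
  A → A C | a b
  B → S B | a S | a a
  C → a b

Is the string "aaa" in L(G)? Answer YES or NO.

CNF form of G:
  S -> S C | S T0 | T0 A | T0 T1 | T1 B
  A -> A C | T0 T1
  B -> S B | T0 S | T0 T0
  C -> T0 T1
  T0 -> a
  T1 -> b

CYK table (by increasing span):
  [0..0]={T0}  "a"  orig:{}
  [1..1]={T0}  "a"  orig:{}
  [2..2]={T0}  "a"  orig:{}
  [0..1]={B}  "aa"
  [1..2]={B}  "aa"
  [0..2]=∅  "aaa"

S ∉ T[0,2] ⇒ NO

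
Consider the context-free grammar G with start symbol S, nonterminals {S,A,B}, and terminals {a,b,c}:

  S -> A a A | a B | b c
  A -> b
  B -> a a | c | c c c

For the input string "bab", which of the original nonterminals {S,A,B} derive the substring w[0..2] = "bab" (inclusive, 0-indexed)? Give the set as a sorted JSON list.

Convert to CNF:
  S -> A X4 | T0 B | T2 T1
  A -> b
  B -> T0 T0 | T1 X3 | c
  T0 -> a
  T1 -> c
  T2 -> b
  X3 -> T1 T1
  X4 -> T0 A

Fill CYK table bottom-up, restricted to cells inside w[0..2]:
  T[0,0] 'b' = {A,T2}  orig:{A}
  T[1,1] 'a' = {T0}  orig:{}
  T[2,2] 'b' = {A,T2}  orig:{A}
  T[0,1] 'ba' = ∅
  T[1,2] 'ab' = {X4}  orig:{}
  T[0,2] 'bab' = {S}

Original NTs in T[0,2] deriving "bab": ["S"]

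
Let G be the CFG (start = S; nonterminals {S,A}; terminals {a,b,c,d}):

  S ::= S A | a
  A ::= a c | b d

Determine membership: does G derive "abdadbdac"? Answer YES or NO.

Convert to CNF:
  S -> S A | a
  A -> T0 T1 | T2 T3
  T0 -> a
  T1 -> c
  T2 -> b
  T3 -> d

CYK table (by increasing span):
  cell(0,0) a: {S,T0}  orig:{S}
  cell(1,1) b: {T2}  orig:{}
  cell(2,2) d: {T3}  orig:{}
  cell(3,3) a: {S,T0}  orig:{S}
  cell(4,4) d: {T3}  orig:{}
  cell(5,5) b: {T2}  orig:{}
  cell(6,6) d: {T3}  orig:{}
  cell(7,7) a: {S,T0}  orig:{S}
  cell(8,8) c: {T1}  orig:{}
  cell(0,1) ab: ∅
  cell(1,2) bd: {A}
  cell(2,3) da: ∅
  cell(3,4) ad: ∅
  cell(4,5) db: ∅
  cell(5,6) bd: {A}
  cell(6,7) da: ∅
  cell(7,8) ac: {A}
  cell(0,2) abd: {S}
  cell(1,3) bda: ∅
  cell(2,4) dad: ∅
  cell(3,5) adb: ∅
  cell(4,6) dbd: ∅
  cell(5,7) bda: ∅
  cell(6,8) dac: ∅
  cell(0,3) abda: ∅
  cell(1,4) bdad: ∅
  cell(2,5) dadb: ∅
  cell(3,6) adbd: ∅
  cell(4,7) dbda: ∅
  cell(5,8) bdac: ∅
  cell(0,4) abdad: ∅
  cell(1,5) bdadb: ∅
  cell(2,6) dadbd: ∅
  cell(3,7) adbda: ∅
  cell(4,8) dbdac: ∅
  cell(0,5) abdadb: ∅
  cell(1,6) bdadbd: ∅
  cell(2,7) dadbda: ∅
  cell(3,8) adbdac: ∅
  cell(0,6) abdadbd: ∅
  cell(1,7) bdadbda: ∅
  cell(2,8) dadbdac: ∅
  cell(0,7) abdadbda: ∅
  cell(1,8) bdadbdac: ∅
  cell(0,8) abdadbdac: ∅

S ∉ T[0,8] ⇒ NO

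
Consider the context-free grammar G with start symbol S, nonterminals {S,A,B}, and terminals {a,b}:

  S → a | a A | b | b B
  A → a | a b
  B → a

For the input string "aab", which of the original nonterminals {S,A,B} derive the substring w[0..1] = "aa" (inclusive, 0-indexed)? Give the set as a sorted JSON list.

CNF form of G:
  S -> T0 A | T1 B | a | b
  A -> T0 T1 | a
  B -> a
  T0 -> a
  T1 -> b

Fill CYK table bottom-up (cells [i..j] with 0 ≤ i ≤ j ≤ 1 only):
  T[0,0] 'a' = {A,B,S,T0}  orig:{A,B,S}
  T[1,1] 'a' = {A,B,S,T0}  orig:{A,B,S}
  T[0,1] 'aa' = {S}

Original NTs in T[0,1] deriving "aa": ["S"]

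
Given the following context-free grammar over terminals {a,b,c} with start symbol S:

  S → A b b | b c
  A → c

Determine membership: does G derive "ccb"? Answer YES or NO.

Convert to CNF:
  S -> A X2 | T0 T1
  A -> c
  T0 -> b
  T1 -> c
  X2 -> T0 T0

CYK table (by increasing span):
  [0..0]={A,T1}  "c"  orig:{A}
  [1..1]={A,T1}  "c"  orig:{A}
  [2..2]={T0}  "b"  orig:{}
  [0..1]=∅  "cc"
  [1..2]=∅  "cb"
  [0..2]=∅  "ccb"

S ∉ T[0,2] ⇒ NO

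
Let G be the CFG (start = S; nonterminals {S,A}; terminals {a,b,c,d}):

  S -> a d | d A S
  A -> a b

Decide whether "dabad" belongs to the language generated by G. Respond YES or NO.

Convert to CNF:
  S -> T0 T2 | T2 X3
  A -> T0 T1
  T0 -> a
  T1 -> b
  T2 -> d
  X3 -> A S

CYK fill:
  [0..0]={T2}  "d"  orig:{}
  [1..1]={T0}  "a"  orig:{}
  [2..2]={T1}  "b"  orig:{}
  [3..3]={T0}  "a"  orig:{}
  [4..4]={T2}  "d"  orig:{}
  [0..1]=∅  "da"
  [1..2]={A}  "ab"
  [2..3]=∅  "ba"
  [3..4]={S}  "ad"
  [0..2]=∅  "dab"
  [1..3]=∅  "aba"
  [2..4]=∅  "bad"
  [0..3]=∅  "daba"
  [1..4]={X3}  "abad"  orig:{}
  [0..4]={S}  "dabad"

S ∈ T[0,4] ⇒ YES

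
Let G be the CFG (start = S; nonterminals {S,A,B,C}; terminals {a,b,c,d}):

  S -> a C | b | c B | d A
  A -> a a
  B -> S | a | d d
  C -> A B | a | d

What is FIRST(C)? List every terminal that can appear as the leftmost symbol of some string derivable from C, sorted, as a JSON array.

Compute FIRST by fixpoint:
iter 1:
  A via A→a a: +{a}
  B via B→a: +{a}
  B via B→d d: +{d}
  C via C→A B: +{a}
  C via C→d: +{d}
  S via S→a C: +{a}
  S via S→b: +{b}
  S via S→c B: +{c}
  S via S→d A: +{d}
  FIRST(S)={a,b,c,d}  FIRST(A)={a}  FIRST(B)={a,d}  FIRST(C)={a,d}
iter 2:
  B via B→S: +{b,c}
  FIRST(S)={a,b,c,d}  FIRST(A)={a}  FIRST(B)={a,b,c,d}  FIRST(C)={a,d}
iter 3: (no change)
  FIRST(S)={a,b,c,d}  FIRST(A)={a}  FIRST(B)={a,b,c,d}  FIRST(C)={a,d}

FIRST(C) = ["a", "d"]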